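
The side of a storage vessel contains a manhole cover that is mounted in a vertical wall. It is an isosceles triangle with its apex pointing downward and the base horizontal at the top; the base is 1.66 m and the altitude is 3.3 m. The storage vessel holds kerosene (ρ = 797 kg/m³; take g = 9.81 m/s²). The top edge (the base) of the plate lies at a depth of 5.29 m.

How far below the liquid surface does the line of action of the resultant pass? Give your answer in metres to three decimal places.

h_p = 6.485 m

γ = ρg = 797 × 9.81 / 1000 = 7.81857 kN/m³.
With the apex down, the centroid sits h/3 = 3.3/3 = 1.1 m below the base (the top edge), so the centroid depth is h_c = 5.29 + 1.1 = 6.39 m.
A = ½ × 1.66 × 3.3 = 2.739 m².
Resultant F = γ·h_c·A = 7.81857 × 6.39 × 2.739 = 136.842 kN.
I_c = b·h³/36 = 1.66 × 3.3³/36 = 1.65709 m⁴.
Centre of pressure: y_p = y_c + I_c/(y_c·A) = 6.39 + 1.65709/(6.39 × 2.739) = 6.39 + 0.0946789 = 6.48468 m along the plane.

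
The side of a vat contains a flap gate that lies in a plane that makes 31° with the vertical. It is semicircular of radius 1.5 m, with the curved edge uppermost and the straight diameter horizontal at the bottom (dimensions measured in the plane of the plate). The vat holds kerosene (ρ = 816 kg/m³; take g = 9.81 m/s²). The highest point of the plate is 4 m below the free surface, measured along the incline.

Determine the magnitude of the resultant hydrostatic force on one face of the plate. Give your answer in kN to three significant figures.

γ = ρg = 816 × 9.81 / 1000 = 8.00496 kN/m³.
The plate makes 31° with the vertical, i.e. θ = 90° − 31° = 59° to the horizontal. Measuring y along the incline from the free-surface line, vertical depth h = y·sinθ with sinθ = 0.857167.
The centroid lies 4r/(3π) = 0.63662 m above the diameter, so r − 4r/(3π) = 1.5 − 0.63662 = 0.86338 m below the topmost point, so y_c = 4 + 0.86338 = 4.86338 m and h_c = 4.86338 × 0.857167 = 4.16873 m.
A = πr²/2 = π × 1.5²/2 = 3.53429 m².
Resultant F = γ·h_c·A = 8.00496 × 4.16873 × 3.53429 = 117.941 kN.

F ≈ 118 kN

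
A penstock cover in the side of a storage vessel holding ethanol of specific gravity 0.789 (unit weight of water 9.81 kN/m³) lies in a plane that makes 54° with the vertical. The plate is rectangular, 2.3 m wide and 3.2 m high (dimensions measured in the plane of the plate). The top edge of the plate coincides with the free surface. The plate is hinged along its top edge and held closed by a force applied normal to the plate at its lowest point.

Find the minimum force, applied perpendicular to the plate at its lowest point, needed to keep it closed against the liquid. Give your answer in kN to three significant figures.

γ = 0.789 × 9.81 = 7.74009 kN/m³.
The plate makes 54° with the vertical, i.e. θ = 90° − 54° = 36° to the horizontal. Measuring y along the incline from the free-surface line, vertical depth h = y·sinθ with sinθ = 0.587785.
The centroid lies 3.2/2 = 1.6 m below the top edge, so y_c = 1.6 m and h_c = 1.6 × 0.587785 = 0.940456 m.
A = 2.3 × 3.2 = 7.36 m².
Resultant F = γ·h_c·A = 7.74009 × 0.940456 × 7.36 = 53.575 kN.
I_c = b·h³/12 = 2.3 × 3.2³/12 = 6.28053 m⁴.
Centre of pressure: y_p = y_c + I_c/(y_c·A) = 1.6 + 6.28053/(1.6 × 7.36) = 1.6 + 0.533333 = 2.13333 m along the plane.
The resultant acts 1.6 + 0.533333 = 2.13333 m (along the plate) below the hinge at the top edge, so the moment about the hinge is M = F × 2.13333 = 53.575 × 2.13333 = 114.293 kN·m.
A normal force at the bottom, 3.2 m from the hinge, must supply this moment: P = 114.293/3.2 = 35.7166 kN.

P ≈ 35.7 kN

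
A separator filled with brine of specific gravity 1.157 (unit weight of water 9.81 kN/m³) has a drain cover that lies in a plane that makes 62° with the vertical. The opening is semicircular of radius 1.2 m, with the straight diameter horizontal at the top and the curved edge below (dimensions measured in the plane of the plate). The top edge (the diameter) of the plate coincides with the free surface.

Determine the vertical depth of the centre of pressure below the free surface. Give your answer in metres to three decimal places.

h_p = 0.332 m

γ = 1.157 × 9.81 = 11.35017 kN/m³.
The plate makes 62° with the vertical, i.e. θ = 90° − 62° = 28° to the horizontal. Measuring y along the incline from the free-surface line, vertical depth h = y·sinθ with sinθ = 0.469472.
The centroid of a semicircle lies 4r/(3π) = 0.509296 m from the diameter, here below the top edge, so y_c = 0.509296 m and h_c = 0.509296 × 0.469472 = 0.2391 m.
A = πr²/2 = π × 1.2²/2 = 2.26195 m².
Resultant F = γ·h_c·A = 11.35017 × 0.2391 × 2.26195 = 6.13854 kN.
I_c = (π/8 − 8/(9π))·r⁴ = 0.109757 × 1.2⁴ = 0.227592 m⁴.
Centre of pressure: y_p = y_c + I_c/(y_c·A) = 0.509296 + 0.227592/(0.509296 × 2.26195) = 0.509296 + 0.197562 = 0.706858 m along the plane.
Vertically, h_p = y_p·sinθ = 0.706858 × 0.469472 = 0.33185 m.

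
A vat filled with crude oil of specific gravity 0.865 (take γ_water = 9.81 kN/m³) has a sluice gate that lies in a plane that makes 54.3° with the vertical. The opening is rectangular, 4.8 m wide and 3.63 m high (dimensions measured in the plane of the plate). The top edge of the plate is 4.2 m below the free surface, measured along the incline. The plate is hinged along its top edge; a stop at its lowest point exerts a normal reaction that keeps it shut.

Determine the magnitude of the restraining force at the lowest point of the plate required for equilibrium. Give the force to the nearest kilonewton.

γ = 0.865 × 9.81 = 8.48565 kN/m³.
The plate makes 54.3° with the vertical, i.e. θ = 90° − 54.3° = 35.7° to the horizontal. Measuring y along the incline from the free-surface line, vertical depth h = y·sinθ with sinθ = 0.583541.
The centroid lies 3.63/2 = 1.815 m below the top edge, so y_c = 4.2 + 1.815 = 6.015 m and h_c = 6.015 × 0.583541 = 3.51 m.
A = 4.8 × 3.63 = 17.424 m².
Resultant F = γ·h_c·A = 8.48565 × 3.51 × 17.424 = 518.967 kN.
I_c = b·h³/12 = 4.8 × 3.63³/12 = 19.1329 m⁴.
Centre of pressure: y_p = y_c + I_c/(y_c·A) = 6.015 + 19.1329/(6.015 × 17.424) = 6.015 + 0.182557 = 6.19756 m along the plane.
The resultant acts 1.815 + 0.182557 = 1.99756 m (along the plate) below the hinge at the top edge, so the moment about the hinge is M = F × 1.99756 = 518.967 × 1.99756 = 1036.67 kN·m.
A normal force at the bottom, 3.63 m from the hinge, must supply this moment: P = 1036.67/3.63 = 285.584 kN.

P ≈ 286 kN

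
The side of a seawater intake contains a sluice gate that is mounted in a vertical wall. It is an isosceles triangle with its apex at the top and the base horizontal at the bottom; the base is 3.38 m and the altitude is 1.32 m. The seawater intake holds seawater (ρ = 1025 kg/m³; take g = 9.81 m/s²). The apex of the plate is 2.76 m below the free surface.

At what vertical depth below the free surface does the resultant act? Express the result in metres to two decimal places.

h_p = 3.67 m

γ = ρg = 1025 × 9.81 / 1000 = 10.05525 kN/m³.
With the apex up, the centroid sits 2h/3 = 2 × 1.32/3 = 0.88 m below the apex, so the centroid depth is h_c = 2.76 + 0.88 = 3.64 m.
A = ½ × 3.38 × 1.32 = 2.2308 m².
Resultant F = γ·h_c·A = 10.05525 × 3.64 × 2.2308 = 81.6498 kN.
I_c = b·h³/36 = 3.38 × 1.32³/36 = 0.215941 m⁴.
Centre of pressure: y_p = y_c + I_c/(y_c·A) = 3.64 + 0.215941/(3.64 × 2.2308) = 3.64 + 0.0265934 = 3.66659 m along the plane.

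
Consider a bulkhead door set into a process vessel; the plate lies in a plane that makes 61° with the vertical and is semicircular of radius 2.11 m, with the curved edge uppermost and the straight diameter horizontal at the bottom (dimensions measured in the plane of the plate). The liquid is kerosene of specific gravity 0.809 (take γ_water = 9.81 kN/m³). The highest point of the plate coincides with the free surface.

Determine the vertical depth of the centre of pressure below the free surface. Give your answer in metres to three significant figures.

h_p = 0.713 m

γ = 0.809 × 9.81 = 7.93629 kN/m³.
The plate makes 61° with the vertical, i.e. θ = 90° − 61° = 29° to the horizontal. Measuring y along the incline from the free-surface line, vertical depth h = y·sinθ with sinθ = 0.484810.
The centroid lies 4r/(3π) = 0.895512 m above the diameter, so r − 4r/(3π) = 2.11 − 0.895512 = 1.21449 m below the topmost point, so y_c = 1.21449 m and h_c = 1.21449 × 0.484810 = 0.588797 m.
A = πr²/2 = π × 2.11²/2 = 6.99334 m².
Resultant F = γ·h_c·A = 7.93629 × 0.588797 × 6.99334 = 32.6789 kN.
I_c = (π/8 − 8/(9π))·r⁴ = 0.109757 × 2.11⁴ = 2.17551 m⁴.
Centre of pressure: y_p = y_c + I_c/(y_c·A) = 1.21449 + 2.17551/(1.21449 × 6.99334) = 1.21449 + 0.256143 = 1.47063 m along the plane.
Vertically, h_p = y_p·sinθ = 1.47063 × 0.484810 = 0.712976 m.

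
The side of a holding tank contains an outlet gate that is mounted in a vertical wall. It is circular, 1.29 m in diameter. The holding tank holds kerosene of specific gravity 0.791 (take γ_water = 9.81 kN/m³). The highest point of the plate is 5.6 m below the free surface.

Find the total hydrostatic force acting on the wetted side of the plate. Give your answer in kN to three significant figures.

γ = 0.791 × 9.81 = 7.75971 kN/m³.
The centroid is at the centre, 0.645 m below the top of the plate, so the centroid depth is h_c = 5.6 + 0.645 = 6.245 m.
A = π(0.645)² = 1.30698 m².
Resultant F = γ·h_c·A = 7.75971 × 6.245 × 1.30698 = 63.3355 kN.

F ≈ 63.3 kN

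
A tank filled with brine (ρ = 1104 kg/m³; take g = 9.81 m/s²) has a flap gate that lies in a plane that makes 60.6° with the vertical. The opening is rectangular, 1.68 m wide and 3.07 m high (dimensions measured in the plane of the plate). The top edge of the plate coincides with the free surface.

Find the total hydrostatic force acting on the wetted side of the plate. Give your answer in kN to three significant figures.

γ = ρg = 1104 × 9.81 / 1000 = 10.83024 kN/m³.
The plate makes 60.6° with the vertical, i.e. θ = 90° − 60.6° = 29.4° to the horizontal. Measuring y along the incline from the free-surface line, vertical depth h = y·sinθ with sinθ = 0.490904.
The centroid lies 3.07/2 = 1.535 m below the top edge, so y_c = 1.535 m and h_c = 1.535 × 0.490904 = 0.753538 m.
A = 1.68 × 3.07 = 5.1576 m².
Resultant F = γ·h_c·A = 10.83024 × 0.753538 × 5.1576 = 42.0912 kN.

F ≈ 42.1 kN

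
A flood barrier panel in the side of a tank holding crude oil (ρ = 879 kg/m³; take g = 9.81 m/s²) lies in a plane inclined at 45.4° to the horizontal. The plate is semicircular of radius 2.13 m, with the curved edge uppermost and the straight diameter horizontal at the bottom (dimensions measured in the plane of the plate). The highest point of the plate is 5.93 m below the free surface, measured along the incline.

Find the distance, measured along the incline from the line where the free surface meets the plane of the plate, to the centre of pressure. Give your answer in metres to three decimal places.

γ = ρg = 879 × 9.81 / 1000 = 8.62299 kN/m³.
Let θ = 45.4° be the plate's angle to the horizontal; measure y along the incline from where the plane meets the free surface. Vertical depth h = y·sinθ with sinθ = 0.712026.
The centroid lies 4r/(3π) = 0.904 m above the diameter, so r − 4r/(3π) = 2.13 − 0.904 = 1.226 m below the topmost point, so y_c = 5.93 + 1.226 = 7.156 m and h_c = 7.156 × 0.712026 = 5.09526 m.
A = πr²/2 = π × 2.13²/2 = 7.12655 m².
Resultant F = γ·h_c·A = 8.62299 × 5.09526 × 7.12655 = 313.115 kN.
I_c = (π/8 − 8/(9π))·r⁴ = 0.109757 × 2.13⁴ = 2.25918 m⁴.
Centre of pressure: y_p = y_c + I_c/(y_c·A) = 7.156 + 2.25918/(7.156 × 7.12655) = 7.156 + 0.0442997 = 7.2003 m along the plane.

y_p = 7.200 m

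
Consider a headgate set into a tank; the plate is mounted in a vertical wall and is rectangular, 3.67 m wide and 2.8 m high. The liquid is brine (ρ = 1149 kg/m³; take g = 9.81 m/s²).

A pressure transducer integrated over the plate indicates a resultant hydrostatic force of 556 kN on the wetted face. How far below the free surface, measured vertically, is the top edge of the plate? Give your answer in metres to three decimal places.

γ = ρg = 1149 × 9.81 / 1000 = 11.27169 kN/m³.
A = 3.67 × 2.8 = 10.276 m².
From F = γ·h_c·A, the centroid depth is h_c = 556/(11.27169 × 10.276) = 4.80023 m.
The centroid lies 2.8/2 = 1.4 m below the top edge, so the top edge sits at h_top = 4.80023 − 1.4 = 3.40023 m below the surface.

d_top ≈ 3.400 m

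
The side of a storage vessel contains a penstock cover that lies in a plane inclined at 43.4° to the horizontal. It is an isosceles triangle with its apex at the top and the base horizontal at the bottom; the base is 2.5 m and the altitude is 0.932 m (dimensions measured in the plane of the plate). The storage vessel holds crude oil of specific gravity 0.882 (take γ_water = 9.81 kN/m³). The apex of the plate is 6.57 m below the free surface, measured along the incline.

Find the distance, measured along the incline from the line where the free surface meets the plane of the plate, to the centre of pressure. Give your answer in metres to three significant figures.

γ = 0.882 × 9.81 = 8.65242 kN/m³.
Let θ = 43.4° be the plate's angle to the horizontal; measure y along the incline from where the plane meets the free surface. Vertical depth h = y·sinθ with sinθ = 0.687088.
With the apex up, the centroid sits 2h/3 = 2 × 0.932/3 = 0.621333 m below the apex, so y_c = 6.57 + 0.621333 = 7.19133 m and h_c = 7.19133 × 0.687088 = 4.94108 m.
A = ½ × 2.5 × 0.932 = 1.165 m².
Resultant F = γ·h_c·A = 8.65242 × 4.94108 × 1.165 = 49.8064 kN.
I_c = b·h³/36 = 2.5 × 0.932³/36 = 0.0562193 m⁴.
Centre of pressure: y_p = y_c + I_c/(y_c·A) = 7.19133 + 0.0562193/(7.19133 × 1.165) = 7.19133 + 0.00671043 = 7.19804 m along the plane.

y_p = 7.20 m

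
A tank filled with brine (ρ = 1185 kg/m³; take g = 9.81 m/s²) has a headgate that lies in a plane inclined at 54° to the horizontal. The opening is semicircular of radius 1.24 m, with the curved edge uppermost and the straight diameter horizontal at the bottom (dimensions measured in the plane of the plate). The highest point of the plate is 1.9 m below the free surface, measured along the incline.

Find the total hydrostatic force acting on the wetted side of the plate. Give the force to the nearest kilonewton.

F ≈ 59 kN

γ = ρg = 1185 × 9.81 / 1000 = 11.62485 kN/m³.
Let θ = 54° be the plate's angle to the horizontal; measure y along the incline from where the plane meets the free surface. Vertical depth h = y·sinθ with sinθ = 0.809017.
The centroid lies 4r/(3π) = 0.526272 m above the diameter, so r − 4r/(3π) = 1.24 − 0.526272 = 0.713728 m below the topmost point, so y_c = 1.9 + 0.713728 = 2.61373 m and h_c = 2.61373 × 0.809017 = 2.11455 m.
A = πr²/2 = π × 1.24²/2 = 2.41526 m².
Resultant F = γ·h_c·A = 11.62485 × 2.11455 × 2.41526 = 59.3703 kN.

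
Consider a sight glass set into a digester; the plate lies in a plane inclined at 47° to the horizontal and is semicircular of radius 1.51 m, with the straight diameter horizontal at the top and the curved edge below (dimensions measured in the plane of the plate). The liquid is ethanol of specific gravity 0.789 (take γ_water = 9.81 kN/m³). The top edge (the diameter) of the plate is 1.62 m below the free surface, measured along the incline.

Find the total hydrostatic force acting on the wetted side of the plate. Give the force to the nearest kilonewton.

F ≈ 46 kN

γ = 0.789 × 9.81 = 7.74009 kN/m³.
Let θ = 47° be the plate's angle to the horizontal; measure y along the incline from where the plane meets the free surface. Vertical depth h = y·sinθ with sinθ = 0.731354.
The centroid of a semicircle lies 4r/(3π) = 0.640864 m from the diameter, here below the top edge, so y_c = 1.62 + 0.640864 = 2.26086 m and h_c = 2.26086 × 0.731354 = 1.65349 m.
A = πr²/2 = π × 1.51²/2 = 3.58157 m².
Resultant F = γ·h_c·A = 7.74009 × 1.65349 × 3.58157 = 45.8375 kN.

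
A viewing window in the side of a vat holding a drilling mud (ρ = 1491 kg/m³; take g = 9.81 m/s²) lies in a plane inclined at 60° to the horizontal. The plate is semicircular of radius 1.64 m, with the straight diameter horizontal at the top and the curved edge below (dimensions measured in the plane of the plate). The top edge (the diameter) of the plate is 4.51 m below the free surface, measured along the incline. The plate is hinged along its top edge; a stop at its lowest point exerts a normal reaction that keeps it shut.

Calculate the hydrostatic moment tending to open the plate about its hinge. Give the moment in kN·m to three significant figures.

M ≈ 204 kN·m

γ = ρg = 1491 × 9.81 / 1000 = 14.62671 kN/m³.
Let θ = 60° be the plate's angle to the horizontal; measure y along the incline from where the plane meets the free surface. Vertical depth h = y·sinθ with sinθ = 0.866025.
The centroid of a semicircle lies 4r/(3π) = 0.696038 m from the diameter, here below the top edge, so y_c = 4.51 + 0.696038 = 5.20604 m and h_c = 5.20604 × 0.866025 = 4.50856 m.
A = πr²/2 = π × 1.64²/2 = 4.22481 m².
Resultant F = γ·h_c·A = 14.62671 × 4.50856 × 4.22481 = 278.607 kN.
I_c = (π/8 − 8/(9π))·r⁴ = 0.109757 × 1.64⁴ = 0.793976 m⁴.
Centre of pressure: y_p = y_c + I_c/(y_c·A) = 5.20604 + 0.793976/(5.20604 × 4.22481) = 5.20604 + 0.0360988 = 5.24214 m along the plane.
The resultant acts 0.696038 + 0.0360988 = 0.732137 m (along the plate) below the hinge at the top edge, so the moment about the hinge is M = F × 0.732137 = 278.607 × 0.732137 = 203.978 kN·m.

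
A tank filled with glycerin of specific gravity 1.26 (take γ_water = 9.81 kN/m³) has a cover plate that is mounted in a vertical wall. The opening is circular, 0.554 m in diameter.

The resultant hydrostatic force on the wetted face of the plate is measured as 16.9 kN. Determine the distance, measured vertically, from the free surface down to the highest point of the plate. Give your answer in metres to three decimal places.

d_top ≈ 5.395 m

γ = 1.26 × 9.81 = 12.3606 kN/m³.
A = π(0.277)² = 0.241051 m².
From F = γ·h_c·A, the centroid depth is h_c = 16.9/(12.3606 × 0.241051) = 5.67203 m.
The centroid is at the centre, 0.277 m below the top of the plate, so the highest point sits at h_top = 5.67203 − 0.277 = 5.39503 m below the surface.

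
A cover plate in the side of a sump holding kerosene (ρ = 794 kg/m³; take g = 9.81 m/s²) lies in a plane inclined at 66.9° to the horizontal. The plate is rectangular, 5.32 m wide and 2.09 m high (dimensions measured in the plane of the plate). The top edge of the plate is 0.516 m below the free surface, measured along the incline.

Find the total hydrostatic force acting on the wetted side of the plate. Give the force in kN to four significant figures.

F ≈ 124.4 kN

γ = ρg = 794 × 9.81 / 1000 = 7.78914 kN/m³.
Let θ = 66.9° be the plate's angle to the horizontal; measure y along the incline from where the plane meets the free surface. Vertical depth h = y·sinθ with sinθ = 0.919821.
The centroid lies 2.09/2 = 1.045 m below the top edge, so y_c = 0.516 + 1.045 = 1.561 m and h_c = 1.561 × 0.919821 = 1.43584 m.
A = 5.32 × 2.09 = 11.1188 m².
Resultant F = γ·h_c·A = 7.78914 × 1.43584 × 11.1188 = 124.352 kN.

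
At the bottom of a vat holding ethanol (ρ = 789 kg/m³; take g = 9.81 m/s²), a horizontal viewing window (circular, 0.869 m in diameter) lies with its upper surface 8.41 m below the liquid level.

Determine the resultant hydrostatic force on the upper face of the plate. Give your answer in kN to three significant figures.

F ≈ 38.6 kN

γ = ρg = 789 × 9.81 / 1000 = 7.74009 kN/m³.
The plate is horizontal, so pressure is uniform at p = γ·h = 7.74009 × 8.41 = 65.0942 kN/m².
A = π(0.4345)² = 0.593102 m².
F = p·A = 65.0942 × 0.593102 = 38.6075 kN.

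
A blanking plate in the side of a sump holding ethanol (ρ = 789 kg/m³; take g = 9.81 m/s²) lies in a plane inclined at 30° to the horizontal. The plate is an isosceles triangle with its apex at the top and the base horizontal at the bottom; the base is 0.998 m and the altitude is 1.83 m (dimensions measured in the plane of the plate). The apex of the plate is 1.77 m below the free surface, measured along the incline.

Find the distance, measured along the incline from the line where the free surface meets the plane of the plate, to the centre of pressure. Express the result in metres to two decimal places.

y_p = 3.05 m

γ = ρg = 789 × 9.81 / 1000 = 7.74009 kN/m³.
Let θ = 30° be the plate's angle to the horizontal; measure y along the incline from where the plane meets the free surface. Vertical depth h = y·sinθ with sinθ = 0.500000.
With the apex up, the centroid sits 2h/3 = 2 × 1.83/3 = 1.22 m below the apex, so y_c = 1.77 + 1.22 = 2.99 m and h_c = 2.99 × 0.500000 = 1.495 m.
A = ½ × 0.998 × 1.83 = 0.91317 m².
Resultant F = γ·h_c·A = 7.74009 × 1.495 × 0.91317 = 10.5667 kN.
I_c = b·h³/36 = 0.998 × 1.83³/36 = 0.169895 m⁴.
Centre of pressure: y_p = y_c + I_c/(y_c·A) = 2.99 + 0.169895/(2.99 × 0.91317) = 2.99 + 0.062224 = 3.05222 m along the plane.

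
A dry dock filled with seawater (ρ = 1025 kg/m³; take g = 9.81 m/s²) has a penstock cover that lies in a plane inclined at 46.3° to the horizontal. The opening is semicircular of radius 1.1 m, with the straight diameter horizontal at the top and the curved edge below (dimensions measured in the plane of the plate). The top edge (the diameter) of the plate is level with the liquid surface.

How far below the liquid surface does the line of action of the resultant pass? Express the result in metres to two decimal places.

γ = ρg = 1025 × 9.81 / 1000 = 10.05525 kN/m³.
Let θ = 46.3° be the plate's angle to the horizontal; measure y along the incline from where the plane meets the free surface. Vertical depth h = y·sinθ with sinθ = 0.722967.
The centroid of a semicircle lies 4r/(3π) = 0.466854 m from the diameter, here below the top edge, so y_c = 0.466854 m and h_c = 0.466854 × 0.722967 = 0.33752 m.
A = πr²/2 = π × 1.1²/2 = 1.90066 m².
Resultant F = γ·h_c·A = 10.05525 × 0.33752 × 1.90066 = 6.45055 kN.
I_c = (π/8 − 8/(9π))·r⁴ = 0.109757 × 1.1⁴ = 0.160695 m⁴.
Centre of pressure: y_p = y_c + I_c/(y_c·A) = 0.466854 + 0.160695/(0.466854 × 1.90066) = 0.466854 + 0.181099 = 0.647953 m along the plane.
Vertically, h_p = y_p·sinθ = 0.647953 × 0.722967 = 0.468449 m.

h_p = 0.47 m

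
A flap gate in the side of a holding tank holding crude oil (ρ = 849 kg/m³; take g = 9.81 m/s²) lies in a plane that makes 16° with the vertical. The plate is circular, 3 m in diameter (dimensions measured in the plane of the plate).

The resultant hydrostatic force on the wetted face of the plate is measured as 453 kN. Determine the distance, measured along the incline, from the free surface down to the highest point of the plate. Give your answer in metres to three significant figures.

y_top ≈ 6.50 m

γ = ρg = 849 × 9.81 / 1000 = 8.32869 kN/m³.
A = π(1.5)² = 7.06858 m².
From F = γ·h_c·A, the centroid depth is h_c = 453/(8.32869 × 7.06858) = 7.69466 m.
The plate makes 16° with the vertical, i.e. θ = 90° − 16° = 74° to the horizontal. Measuring y along the incline from the free-surface line, vertical depth h = y·sinθ with sinθ = 0.961262.
Along the incline, y_c = h_c/sinθ = 7.69466/0.961262 = 8.00475 m.
The centroid is at the centre, 1.5 m below the top of the plate, so the highest point sits at y_top = 8.00475 − 1.5 = 6.50475 m along the incline.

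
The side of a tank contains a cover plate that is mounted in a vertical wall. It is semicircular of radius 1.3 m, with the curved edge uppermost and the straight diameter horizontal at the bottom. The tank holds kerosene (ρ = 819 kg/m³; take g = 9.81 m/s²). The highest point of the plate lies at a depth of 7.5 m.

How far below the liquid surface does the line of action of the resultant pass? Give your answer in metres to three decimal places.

γ = ρg = 819 × 9.81 / 1000 = 8.03439 kN/m³.
The centroid lies 4r/(3π) = 0.551737 m above the diameter, so r − 4r/(3π) = 1.3 − 0.551737 = 0.748263 m below the topmost point, so the centroid depth is h_c = 7.5 + 0.748263 = 8.24826 m.
A = πr²/2 = π × 1.3²/2 = 2.65465 m².
Resultant F = γ·h_c·A = 8.03439 × 8.24826 × 2.65465 = 175.923 kN.
I_c = (π/8 − 8/(9π))·r⁴ = 0.109757 × 1.3⁴ = 0.313477 m⁴.
Centre of pressure: y_p = y_c + I_c/(y_c·A) = 8.24826 + 0.313477/(8.24826 × 2.65465) = 8.24826 + 0.0143165 = 8.26258 m along the plane.

h_p = 8.263 m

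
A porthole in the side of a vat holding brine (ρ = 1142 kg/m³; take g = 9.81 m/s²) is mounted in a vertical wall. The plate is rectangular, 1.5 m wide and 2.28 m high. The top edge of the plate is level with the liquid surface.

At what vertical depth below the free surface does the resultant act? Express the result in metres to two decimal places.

h_p = 1.52 m

γ = ρg = 1142 × 9.81 / 1000 = 11.20302 kN/m³.
The centroid lies 2.28/2 = 1.14 m below the top edge, so the centroid depth is h_c = 1.14 m.
A = 1.5 × 2.28 = 3.42 m².
Resultant F = γ·h_c·A = 11.20302 × 1.14 × 3.42 = 43.6783 kN.
I_c = b·h³/12 = 1.5 × 2.28³/12 = 1.48154 m⁴.
Centre of pressure: y_p = y_c + I_c/(y_c·A) = 1.14 + 1.48154/(1.14 × 3.42) = 1.14 + 0.379999 = 1.52 m along the plane.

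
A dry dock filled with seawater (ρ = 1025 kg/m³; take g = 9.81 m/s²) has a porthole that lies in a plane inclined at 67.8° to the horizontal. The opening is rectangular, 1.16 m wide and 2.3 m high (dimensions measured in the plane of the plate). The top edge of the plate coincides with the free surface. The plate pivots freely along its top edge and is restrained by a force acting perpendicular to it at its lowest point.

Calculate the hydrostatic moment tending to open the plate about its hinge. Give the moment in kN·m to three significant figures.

M ≈ 43.8 kN·m

γ = ρg = 1025 × 9.81 / 1000 = 10.05525 kN/m³.
Let θ = 67.8° be the plate's angle to the horizontal; measure y along the incline from where the plane meets the free surface. Vertical depth h = y·sinθ with sinθ = 0.925871.
The centroid lies 2.3/2 = 1.15 m below the top edge, so y_c = 1.15 m and h_c = 1.15 × 0.925871 = 1.06475 m.
A = 1.16 × 2.3 = 2.668 m².
Resultant F = γ·h_c·A = 10.05525 × 1.06475 × 2.668 = 28.5645 kN.
I_c = b·h³/12 = 1.16 × 2.3³/12 = 1.17614 m⁴.
Centre of pressure: y_p = y_c + I_c/(y_c·A) = 1.15 + 1.17614/(1.15 × 2.668) = 1.15 + 0.383332 = 1.53333 m along the plane.
The resultant acts 1.15 + 0.383332 = 1.53333 m (along the plate) below the hinge at the top edge, so the moment about the hinge is M = F × 1.53333 = 28.5645 × 1.53333 = 43.7988 kN·m.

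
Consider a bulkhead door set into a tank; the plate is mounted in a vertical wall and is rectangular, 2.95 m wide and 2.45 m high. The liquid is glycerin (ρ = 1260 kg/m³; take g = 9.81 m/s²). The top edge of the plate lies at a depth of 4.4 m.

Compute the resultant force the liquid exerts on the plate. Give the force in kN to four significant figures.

γ = ρg = 1260 × 9.81 / 1000 = 12.3606 kN/m³.
The centroid lies 2.45/2 = 1.225 m below the top edge, so the centroid depth is h_c = 4.4 + 1.225 = 5.625 m.
A = 2.95 × 2.45 = 7.2275 m².
Resultant F = γ·h_c·A = 12.3606 × 5.625 × 7.2275 = 502.516 kN.

F ≈ 502.5 kN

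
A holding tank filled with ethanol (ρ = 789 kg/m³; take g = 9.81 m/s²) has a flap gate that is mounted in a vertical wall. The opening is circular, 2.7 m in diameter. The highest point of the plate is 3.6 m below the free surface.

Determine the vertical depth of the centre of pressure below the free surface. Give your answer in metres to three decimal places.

h_p = 5.042 m

γ = ρg = 789 × 9.81 / 1000 = 7.74009 kN/m³.
The centroid is at the centre, 1.35 m below the top of the plate, so the centroid depth is h_c = 3.6 + 1.35 = 4.95 m.
A = π(1.35)² = 5.72555 m².
Resultant F = γ·h_c·A = 7.74009 × 4.95 × 5.72555 = 219.366 kN.
I_c = πr⁴/4 = π × 1.35⁴/4 = 2.6087 m⁴.
Centre of pressure: y_p = y_c + I_c/(y_c·A) = 4.95 + 2.6087/(4.95 × 5.72555) = 4.95 + 0.0920453 = 5.04205 m along the plane.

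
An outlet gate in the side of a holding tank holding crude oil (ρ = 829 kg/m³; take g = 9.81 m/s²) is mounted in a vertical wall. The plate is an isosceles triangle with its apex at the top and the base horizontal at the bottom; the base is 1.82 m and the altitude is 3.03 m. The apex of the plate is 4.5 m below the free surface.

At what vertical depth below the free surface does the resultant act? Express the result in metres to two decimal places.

γ = ρg = 829 × 9.81 / 1000 = 8.13249 kN/m³.
With the apex up, the centroid sits 2h/3 = 2 × 3.03/3 = 2.02 m below the apex, so the centroid depth is h_c = 4.5 + 2.02 = 6.52 m.
A = ½ × 1.82 × 3.03 = 2.7573 m².
Resultant F = γ·h_c·A = 8.13249 × 6.52 × 2.7573 = 146.203 kN.
I_c = b·h³/36 = 1.82 × 3.03³/36 = 1.40636 m⁴.
Centre of pressure: y_p = y_c + I_c/(y_c·A) = 6.52 + 1.40636/(6.52 × 2.7573) = 6.52 + 0.0782285 = 6.59823 m along the plane.

h_p = 6.60 m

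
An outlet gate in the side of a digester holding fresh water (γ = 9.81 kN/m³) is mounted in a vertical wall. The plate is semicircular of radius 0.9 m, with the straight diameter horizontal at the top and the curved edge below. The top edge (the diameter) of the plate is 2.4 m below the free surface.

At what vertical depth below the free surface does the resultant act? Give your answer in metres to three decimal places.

γ = 9.81 kN/m³.
The centroid of a semicircle lies 4r/(3π) = 0.381972 m from the diameter, here below the top edge, so the centroid depth is h_c = 2.4 + 0.381972 = 2.78197 m.
A = πr²/2 = π × 0.9²/2 = 1.27235 m².
Resultant F = γ·h_c·A = 9.81 × 2.78197 × 1.27235 = 34.7239 kN.
I_c = (π/8 − 8/(9π))·r⁴ = 0.109757 × 0.9⁴ = 0.0720116 m⁴.
Centre of pressure: y_p = y_c + I_c/(y_c·A) = 2.78197 + 0.0720116/(2.78197 × 1.27235) = 2.78197 + 0.0203443 = 2.80231 m along the plane.

h_p = 2.802 m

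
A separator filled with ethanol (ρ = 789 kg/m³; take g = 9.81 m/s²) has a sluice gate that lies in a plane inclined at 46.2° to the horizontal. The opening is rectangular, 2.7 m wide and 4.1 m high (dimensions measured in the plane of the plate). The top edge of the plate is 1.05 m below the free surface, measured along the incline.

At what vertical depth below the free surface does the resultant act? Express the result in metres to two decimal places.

γ = ρg = 789 × 9.81 / 1000 = 7.74009 kN/m³.
Let θ = 46.2° be the plate's angle to the horizontal; measure y along the incline from where the plane meets the free surface. Vertical depth h = y·sinθ with sinθ = 0.721760.
The centroid lies 4.1/2 = 2.05 m below the top edge, so y_c = 1.05 + 2.05 = 3.1 m and h_c = 3.1 × 0.721760 = 2.23746 m.
A = 2.7 × 4.1 = 11.07 m².
Resultant F = γ·h_c·A = 7.74009 × 2.23746 × 11.07 = 191.712 kN.
I_c = b·h³/12 = 2.7 × 4.1³/12 = 15.5072 m⁴.
Centre of pressure: y_p = y_c + I_c/(y_c·A) = 3.1 + 15.5072/(3.1 × 11.07) = 3.1 + 0.451881 = 3.55188 m along the plane.
Vertically, h_p = y_p·sinθ = 3.55188 × 0.721760 = 2.5636 m.

h_p = 2.56 m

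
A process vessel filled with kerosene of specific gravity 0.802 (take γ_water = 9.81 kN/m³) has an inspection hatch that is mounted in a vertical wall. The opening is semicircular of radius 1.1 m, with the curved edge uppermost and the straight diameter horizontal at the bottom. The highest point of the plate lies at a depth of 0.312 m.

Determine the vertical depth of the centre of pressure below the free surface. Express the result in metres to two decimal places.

γ = 0.802 × 9.81 = 7.86762 kN/m³.
The centroid lies 4r/(3π) = 0.466854 m above the diameter, so r − 4r/(3π) = 1.1 − 0.466854 = 0.633146 m below the topmost point, so the centroid depth is h_c = 0.312 + 0.633146 = 0.945146 m.
A = πr²/2 = π × 1.1²/2 = 1.90066 m².
Resultant F = γ·h_c·A = 7.86762 × 0.945146 × 1.90066 = 14.1334 kN.
I_c = (π/8 − 8/(9π))·r⁴ = 0.109757 × 1.1⁴ = 0.160695 m⁴.
Centre of pressure: y_p = y_c + I_c/(y_c·A) = 0.945146 + 0.160695/(0.945146 × 1.90066) = 0.945146 + 0.0894538 = 1.0346 m along the plane.

h_p = 1.03 m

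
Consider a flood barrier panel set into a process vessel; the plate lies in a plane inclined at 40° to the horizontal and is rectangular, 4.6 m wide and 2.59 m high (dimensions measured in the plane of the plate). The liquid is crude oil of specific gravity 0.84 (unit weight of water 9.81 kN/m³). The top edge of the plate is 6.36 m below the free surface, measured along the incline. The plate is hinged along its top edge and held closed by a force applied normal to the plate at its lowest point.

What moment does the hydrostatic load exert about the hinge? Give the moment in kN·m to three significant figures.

γ = 0.84 × 9.81 = 8.2404 kN/m³.
Let θ = 40° be the plate's angle to the horizontal; measure y along the incline from where the plane meets the free surface. Vertical depth h = y·sinθ with sinθ = 0.642788.
The centroid lies 2.59/2 = 1.295 m below the top edge, so y_c = 6.36 + 1.295 = 7.655 m and h_c = 7.655 × 0.642788 = 4.92054 m.
A = 4.6 × 2.59 = 11.914 m².
Resultant F = γ·h_c·A = 8.2404 × 4.92054 × 11.914 = 483.08 kN.
I_c = b·h³/12 = 4.6 × 2.59³/12 = 6.66003 m⁴.
Centre of pressure: y_p = y_c + I_c/(y_c·A) = 7.655 + 6.66003/(7.655 × 11.914) = 7.655 + 0.0730253 = 7.72803 m along the plane.
The resultant acts 1.295 + 0.0730253 = 1.36803 m (along the plate) below the hinge at the top edge, so the moment about the hinge is M = F × 1.36803 = 483.08 × 1.36803 = 660.868 kN·m.

M ≈ 661 kN·m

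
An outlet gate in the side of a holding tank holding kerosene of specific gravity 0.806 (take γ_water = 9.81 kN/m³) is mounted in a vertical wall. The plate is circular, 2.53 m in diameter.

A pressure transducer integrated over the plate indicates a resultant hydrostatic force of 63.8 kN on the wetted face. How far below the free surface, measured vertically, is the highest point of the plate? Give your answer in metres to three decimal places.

d_top ≈ 0.340 m

γ = 0.806 × 9.81 = 7.90686 kN/m³.
A = π(1.265)² = 5.02726 m².
From F = γ·h_c·A, the centroid depth is h_c = 63.8/(7.90686 × 5.02726) = 1.60504 m.
The centroid is at the centre, 1.265 m below the top of the plate, so the highest point sits at h_top = 1.60504 − 1.265 = 0.34004 m below the surface.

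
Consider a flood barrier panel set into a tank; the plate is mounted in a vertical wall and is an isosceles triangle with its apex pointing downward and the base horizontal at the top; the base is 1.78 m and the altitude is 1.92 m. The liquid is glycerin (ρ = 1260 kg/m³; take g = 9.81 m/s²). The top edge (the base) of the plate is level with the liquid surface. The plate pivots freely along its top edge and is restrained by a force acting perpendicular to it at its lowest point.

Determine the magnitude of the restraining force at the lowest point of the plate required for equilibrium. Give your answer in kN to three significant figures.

P ≈ 6.76 kN

γ = ρg = 1260 × 9.81 / 1000 = 12.3606 kN/m³.
With the apex down, the centroid sits h/3 = 1.92/3 = 0.64 m below the base (the top edge), so the centroid depth is h_c = 0.64 m.
A = ½ × 1.78 × 1.92 = 1.7088 m².
Resultant F = γ·h_c·A = 12.3606 × 0.64 × 1.7088 = 13.5179 kN.
I_c = b·h³/36 = 1.78 × 1.92³/36 = 0.349962 m⁴.
Centre of pressure: y_p = y_c + I_c/(y_c·A) = 0.64 + 0.349962/(0.64 × 1.7088) = 0.64 + 0.32 = 0.96 m along the plane.
The resultant acts 0.64 + 0.32 = 0.96 m (along the plate) below the hinge at the top edge, so the moment about the hinge is M = F × 0.96 = 13.5179 × 0.96 = 12.9772 kN·m.
A normal force at the bottom, 1.92 m from the hinge, must supply this moment: P = 12.9772/1.92 = 6.75896 kN.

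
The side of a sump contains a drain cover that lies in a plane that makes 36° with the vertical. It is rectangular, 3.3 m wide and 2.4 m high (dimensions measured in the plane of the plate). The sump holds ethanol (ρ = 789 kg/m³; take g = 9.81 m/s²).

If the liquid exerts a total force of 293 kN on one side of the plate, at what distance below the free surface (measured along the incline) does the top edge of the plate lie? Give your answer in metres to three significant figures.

γ = ρg = 789 × 9.81 / 1000 = 7.74009 kN/m³.
A = 3.3 × 2.4 = 7.92 m².
From F = γ·h_c·A, the centroid depth is h_c = 293/(7.74009 × 7.92) = 4.77965 m.
The plate makes 36° with the vertical, i.e. θ = 90° − 36° = 54° to the horizontal. Measuring y along the incline from the free-surface line, vertical depth h = y·sinθ with sinθ = 0.809017.
Along the incline, y_c = h_c/sinθ = 4.77965/0.809017 = 5.90797 m.
The centroid lies 2.4/2 = 1.2 m below the top edge, so the top edge sits at y_top = 5.90797 − 1.2 = 4.70797 m along the incline.

y_top ≈ 4.71 m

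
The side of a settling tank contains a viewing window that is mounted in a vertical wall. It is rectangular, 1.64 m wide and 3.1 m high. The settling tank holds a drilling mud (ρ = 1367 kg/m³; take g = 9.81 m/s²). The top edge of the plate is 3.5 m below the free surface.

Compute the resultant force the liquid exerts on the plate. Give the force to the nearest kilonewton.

F ≈ 344 kN

γ = ρg = 1367 × 9.81 / 1000 = 13.41027 kN/m³.
The centroid lies 3.1/2 = 1.55 m below the top edge, so the centroid depth is h_c = 3.5 + 1.55 = 5.05 m.
A = 1.64 × 3.1 = 5.084 m².
Resultant F = γ·h_c·A = 13.41027 × 5.05 × 5.084 = 344.298 kN.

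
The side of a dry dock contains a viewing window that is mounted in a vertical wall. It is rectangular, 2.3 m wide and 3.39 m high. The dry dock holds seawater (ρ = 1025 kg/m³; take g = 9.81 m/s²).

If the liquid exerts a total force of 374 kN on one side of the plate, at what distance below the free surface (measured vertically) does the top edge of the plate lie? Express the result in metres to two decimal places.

γ = ρg = 1025 × 9.81 / 1000 = 10.05525 kN/m³.
A = 2.3 × 3.39 = 7.797 m².
From F = γ·h_c·A, the centroid depth is h_c = 374/(10.05525 × 7.797) = 4.77036 m.
The centroid lies 3.39/2 = 1.695 m below the top edge, so the top edge sits at h_top = 4.77036 − 1.695 = 3.07536 m below the surface.

d_top ≈ 3.08 m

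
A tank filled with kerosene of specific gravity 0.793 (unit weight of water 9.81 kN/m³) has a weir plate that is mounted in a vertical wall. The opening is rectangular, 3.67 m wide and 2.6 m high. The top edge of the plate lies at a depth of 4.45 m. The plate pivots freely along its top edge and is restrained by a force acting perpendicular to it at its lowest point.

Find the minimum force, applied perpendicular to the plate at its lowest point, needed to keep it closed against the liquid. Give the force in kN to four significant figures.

P ≈ 229.5 kN

γ = 0.793 × 9.81 = 7.77933 kN/m³.
The centroid lies 2.6/2 = 1.3 m below the top edge, so the centroid depth is h_c = 4.45 + 1.3 = 5.75 m.
A = 3.67 × 2.6 = 9.542 m².
Resultant F = γ·h_c·A = 7.77933 × 5.75 × 9.542 = 426.825 kN.
I_c = b·h³/12 = 3.67 × 2.6³/12 = 5.37533 m⁴.
Centre of pressure: y_p = y_c + I_c/(y_c·A) = 5.75 + 5.37533/(5.75 × 9.542) = 5.75 + 0.0979711 = 5.84797 m along the plane.
The resultant acts 1.3 + 0.0979711 = 1.39797 m (along the plate) below the hinge at the top edge, so the moment about the hinge is M = F × 1.39797 = 426.825 × 1.39797 = 596.689 kN·m.
A normal force at the bottom, 2.6 m from the hinge, must supply this moment: P = 596.689/2.6 = 229.496 kN.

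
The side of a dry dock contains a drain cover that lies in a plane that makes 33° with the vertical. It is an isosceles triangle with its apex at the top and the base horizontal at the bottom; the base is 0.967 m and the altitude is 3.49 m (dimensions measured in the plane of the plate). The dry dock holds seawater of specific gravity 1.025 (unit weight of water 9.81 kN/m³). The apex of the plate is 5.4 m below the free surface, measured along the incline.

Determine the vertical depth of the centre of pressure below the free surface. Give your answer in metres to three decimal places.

h_p = 6.554 m

γ = 1.025 × 9.81 = 10.05525 kN/m³.
The plate makes 33° with the vertical, i.e. θ = 90° − 33° = 57° to the horizontal. Measuring y along the incline from the free-surface line, vertical depth h = y·sinθ with sinθ = 0.838671.
With the apex up, the centroid sits 2h/3 = 2 × 3.49/3 = 2.32667 m below the apex, so y_c = 5.4 + 2.32667 = 7.72667 m and h_c = 7.72667 × 0.838671 = 6.48013 m.
A = ½ × 0.967 × 3.49 = 1.68742 m².
Resultant F = γ·h_c·A = 10.05525 × 6.48013 × 1.68742 = 109.951 kN.
I_c = b·h³/36 = 0.967 × 3.49³/36 = 1.14183 m⁴.
Centre of pressure: y_p = y_c + I_c/(y_c·A) = 7.72667 + 1.14183/(7.72667 × 1.68742) = 7.72667 + 0.0875762 = 7.81425 m along the plane.
Vertically, h_p = y_p·sinθ = 7.81425 × 0.838671 = 6.55358 m.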